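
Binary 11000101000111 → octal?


Group into 3-bit groups: 011000101000111
  011 = 3
  000 = 0
  101 = 5
  000 = 0
  111 = 7
= 0o30507


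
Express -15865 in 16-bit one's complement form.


Original: 0011110111111001
Invert all bits:
  bit 0: 0 → 1
  bit 1: 0 → 1
  bit 2: 1 → 0
  bit 3: 1 → 0
  bit 4: 1 → 0
  bit 5: 1 → 0
  bit 6: 0 → 1
  bit 7: 1 → 0
  bit 8: 1 → 0
  bit 9: 1 → 0
  bit 10: 1 → 0
  bit 11: 1 → 0
  bit 12: 1 → 0
  bit 13: 0 → 1
  bit 14: 0 → 1
  bit 15: 1 → 0
= 1100001000000110


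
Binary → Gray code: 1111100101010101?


Binary: 1111100101010101
Gray code: G = B XOR (B >> 1)
B >> 1 = 0111110010101010
1111100101010101 XOR 0111110010101010:
  1 XOR 0 = 1
  1 XOR 1 = 0
  1 XOR 1 = 0
  1 XOR 1 = 0
  1 XOR 1 = 0
  0 XOR 1 = 1
  0 XOR 0 = 0
  1 XOR 0 = 1
  0 XOR 1 = 1
  1 XOR 0 = 1
  0 XOR 1 = 1
  1 XOR 0 = 1
  0 XOR 1 = 1
  1 XOR 0 = 1
  0 XOR 1 = 1
  1 XOR 0 = 1
= 1000010111111111


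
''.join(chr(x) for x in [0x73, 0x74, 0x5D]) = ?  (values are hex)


Codes (hex): 0x73 0x74 0x5D
Per-code ASCII lookup:
  0x73 = 115  (range 97-122: lowercase, 115 - 97 = 18) → 's'
  0x74 = 116  (range 97-122: lowercase, 116 - 97 = 19) → 't'
  0x5D = 93  (special character) → ']'
= 'st]'


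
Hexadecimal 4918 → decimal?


Positional values:
Position 0: 8 × 16^0 = 8 × 1 = 8
Position 1: 1 × 16^1 = 1 × 16 = 16
Position 2: 9 × 16^2 = 9 × 256 = 2304
Position 3: 4 × 16^3 = 4 × 4096 = 16384
Sum = 8 + 16 + 2304 + 16384
= 18712


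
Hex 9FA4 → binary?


Each hex digit → 4 binary bits:
  9 = 1001
  F = 1111
  A = 1010
  4 = 0100
Concatenate: 1001 1111 1010 0100
= 1001111110100100


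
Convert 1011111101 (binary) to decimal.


Positional values:
Bit 0: 1 × 2^0 = 1
Bit 2: 1 × 2^2 = 4
Bit 3: 1 × 2^3 = 8
Bit 4: 1 × 2^4 = 16
Bit 5: 1 × 2^5 = 32
Bit 6: 1 × 2^6 = 64
Bit 7: 1 × 2^7 = 128
Bit 9: 1 × 2^9 = 512
Sum = 1 + 4 + 8 + 16 + 32 + 64 + 128 + 512
= 765


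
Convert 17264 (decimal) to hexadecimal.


Divide by 16 repeatedly:
17264 ÷ 16 = 1079 remainder 0 (0)
1079 ÷ 16 = 67 remainder 7 (7)
67 ÷ 16 = 4 remainder 3 (3)
4 ÷ 16 = 0 remainder 4 (4)
Reading remainders bottom-up:
= 0x4370


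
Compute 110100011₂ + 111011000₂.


Align and add column by column (LSB to MSB, carry propagating):
  0110100011
+ 0111011000
  ----------
  col 0: 1 + 0 + 0 (carry in) = 1 → bit 1, carry out 0
  col 1: 1 + 0 + 0 (carry in) = 1 → bit 1, carry out 0
  col 2: 0 + 0 + 0 (carry in) = 0 → bit 0, carry out 0
  col 3: 0 + 1 + 0 (carry in) = 1 → bit 1, carry out 0
  col 4: 0 + 1 + 0 (carry in) = 1 → bit 1, carry out 0
  col 5: 1 + 0 + 0 (carry in) = 1 → bit 1, carry out 0
  col 6: 0 + 1 + 0 (carry in) = 1 → bit 1, carry out 0
  col 7: 1 + 1 + 0 (carry in) = 2 → bit 0, carry out 1
  col 8: 1 + 1 + 1 (carry in) = 3 → bit 1, carry out 1
  col 9: 0 + 0 + 1 (carry in) = 1 → bit 1, carry out 0
Reading bits MSB→LSB: 1101111011
Strip leading zeros: 1101111011
= 1101111011


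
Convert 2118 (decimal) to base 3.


Divide by 3 repeatedly:
2118 ÷ 3 = 706 remainder 0
706 ÷ 3 = 235 remainder 1
235 ÷ 3 = 78 remainder 1
78 ÷ 3 = 26 remainder 0
26 ÷ 3 = 8 remainder 2
8 ÷ 3 = 2 remainder 2
2 ÷ 3 = 0 remainder 2
Reading remainders bottom-up:
= 2220110


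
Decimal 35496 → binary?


Divide by 2 repeatedly:
35496 ÷ 2 = 17748 remainder 0
17748 ÷ 2 = 8874 remainder 0
8874 ÷ 2 = 4437 remainder 0
4437 ÷ 2 = 2218 remainder 1
2218 ÷ 2 = 1109 remainder 0
1109 ÷ 2 = 554 remainder 1
554 ÷ 2 = 277 remainder 0
277 ÷ 2 = 138 remainder 1
138 ÷ 2 = 69 remainder 0
69 ÷ 2 = 34 remainder 1
34 ÷ 2 = 17 remainder 0
17 ÷ 2 = 8 remainder 1
8 ÷ 2 = 4 remainder 0
4 ÷ 2 = 2 remainder 0
2 ÷ 2 = 1 remainder 0
1 ÷ 2 = 0 remainder 1
Reading remainders bottom-up:
= 1000101010101000


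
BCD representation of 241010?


Each digit → 4-bit binary:
  2 → 0010
  4 → 0100
  1 → 0001
  0 → 0000
  1 → 0001
  0 → 0000
= 0010 0100 0001 0000 0001 0000


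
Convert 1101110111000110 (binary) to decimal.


Positional values:
Bit 1: 1 × 2^1 = 2
Bit 2: 1 × 2^2 = 4
Bit 6: 1 × 2^6 = 64
Bit 7: 1 × 2^7 = 128
Bit 8: 1 × 2^8 = 256
Bit 10: 1 × 2^10 = 1024
Bit 11: 1 × 2^11 = 2048
Bit 12: 1 × 2^12 = 4096
Bit 14: 1 × 2^14 = 16384
Bit 15: 1 × 2^15 = 32768
Sum = 2 + 4 + 64 + 128 + 256 + 1024 + 2048 + 4096 + 16384 + 32768
= 56774


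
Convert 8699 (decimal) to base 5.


Divide by 5 repeatedly:
8699 ÷ 5 = 1739 remainder 4
1739 ÷ 5 = 347 remainder 4
347 ÷ 5 = 69 remainder 2
69 ÷ 5 = 13 remainder 4
13 ÷ 5 = 2 remainder 3
2 ÷ 5 = 0 remainder 2
Reading remainders bottom-up:
= 234244


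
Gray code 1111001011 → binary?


Gray code: 1111001011
MSB stays the same: 1
Each subsequent bit = prev_binary XOR current_gray:
  B[1] = 1 XOR 1 = 0
  B[2] = 0 XOR 1 = 1
  B[3] = 1 XOR 1 = 0
  B[4] = 0 XOR 0 = 0
  B[5] = 0 XOR 0 = 0
  B[6] = 0 XOR 1 = 1
  B[7] = 1 XOR 0 = 1
  B[8] = 1 XOR 1 = 0
  B[9] = 0 XOR 1 = 1
= 1010001101 (653 decimal)


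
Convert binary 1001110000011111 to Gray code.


Binary: 1001110000011111
Gray code: G = B XOR (B >> 1)
B >> 1 = 0100111000001111
1001110000011111 XOR 0100111000001111:
  1 XOR 0 = 1
  0 XOR 1 = 1
  0 XOR 0 = 0
  1 XOR 0 = 1
  1 XOR 1 = 0
  1 XOR 1 = 0
  0 XOR 1 = 1
  0 XOR 0 = 0
  0 XOR 0 = 0
  0 XOR 0 = 0
  0 XOR 0 = 0
  1 XOR 0 = 1
  1 XOR 1 = 0
  1 XOR 1 = 0
  1 XOR 1 = 0
  1 XOR 1 = 0
= 1101001000010000


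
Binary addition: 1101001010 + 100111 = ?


Align and add column by column (LSB to MSB, carry propagating):
  01101001010
+ 00000100111
  -----------
  col 0: 0 + 1 + 0 (carry in) = 1 → bit 1, carry out 0
  col 1: 1 + 1 + 0 (carry in) = 2 → bit 0, carry out 1
  col 2: 0 + 1 + 1 (carry in) = 2 → bit 0, carry out 1
  col 3: 1 + 0 + 1 (carry in) = 2 → bit 0, carry out 1
  col 4: 0 + 0 + 1 (carry in) = 1 → bit 1, carry out 0
  col 5: 0 + 1 + 0 (carry in) = 1 → bit 1, carry out 0
  col 6: 1 + 0 + 0 (carry in) = 1 → bit 1, carry out 0
  col 7: 0 + 0 + 0 (carry in) = 0 → bit 0, carry out 0
  col 8: 1 + 0 + 0 (carry in) = 1 → bit 1, carry out 0
  col 9: 1 + 0 + 0 (carry in) = 1 → bit 1, carry out 0
  col 10: 0 + 0 + 0 (carry in) = 0 → bit 0, carry out 0
Reading bits MSB→LSB: 01101110001
Strip leading zeros: 1101110001
= 1101110001


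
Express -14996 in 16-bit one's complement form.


Original: 0011101010010100
Invert all bits:
  bit 0: 0 → 1
  bit 1: 0 → 1
  bit 2: 1 → 0
  bit 3: 1 → 0
  bit 4: 1 → 0
  bit 5: 0 → 1
  bit 6: 1 → 0
  bit 7: 0 → 1
  bit 8: 1 → 0
  bit 9: 0 → 1
  bit 10: 0 → 1
  bit 11: 1 → 0
  bit 12: 0 → 1
  bit 13: 1 → 0
  bit 14: 0 → 1
  bit 15: 0 → 1
= 1100010101101011


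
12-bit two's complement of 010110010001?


Original: 010110010001
Step 1 - Invert all bits: 101001101110
Step 2 - Add 1: 101001101110 + 1
= 101001101111 (represents -1425)


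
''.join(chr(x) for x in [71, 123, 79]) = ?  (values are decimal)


Codes (decimal): 71 123 79
Per-code ASCII lookup:
  71  (range 65-90: uppercase, 71 - 65 = 6) → 'G'
  123  (special character) → '{'
  79  (range 65-90: uppercase, 79 - 65 = 14) → 'O'
= 'G{O'


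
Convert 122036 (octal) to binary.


Each octal digit → 3 binary bits:
  1 = 001
  2 = 010
  2 = 010
  0 = 000
  3 = 011
  6 = 110
Concatenate: 001 010 010 000 011 110
= 001010010000011110


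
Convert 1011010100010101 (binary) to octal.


Group into 3-bit groups: 001011010100010101
  001 = 1
  011 = 3
  010 = 2
  100 = 4
  010 = 2
  101 = 5
= 0o132425


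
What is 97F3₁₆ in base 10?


Positional values:
Position 0: 3 × 16^0 = 3 × 1 = 3
Position 1: F × 16^1 = 15 × 16 = 240
Position 2: 7 × 16^2 = 7 × 256 = 1792
Position 3: 9 × 16^3 = 9 × 4096 = 36864
Sum = 3 + 240 + 1792 + 36864
= 38899


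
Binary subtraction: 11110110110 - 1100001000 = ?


Align and subtract column by column (LSB to MSB, borrowing when needed):
  11110110110
- 01100001000
  -----------
  col 0: (0 - 0 borrow-in) - 0 → 0 - 0 = 0, borrow out 0
  col 1: (1 - 0 borrow-in) - 0 → 1 - 0 = 1, borrow out 0
  col 2: (1 - 0 borrow-in) - 0 → 1 - 0 = 1, borrow out 0
  col 3: (0 - 0 borrow-in) - 1 → borrow from next column: (0+2) - 1 = 1, borrow out 1
  col 4: (1 - 1 borrow-in) - 0 → 0 - 0 = 0, borrow out 0
  col 5: (1 - 0 borrow-in) - 0 → 1 - 0 = 1, borrow out 0
  col 6: (0 - 0 borrow-in) - 0 → 0 - 0 = 0, borrow out 0
  col 7: (1 - 0 borrow-in) - 0 → 1 - 0 = 1, borrow out 0
  col 8: (1 - 0 borrow-in) - 1 → 1 - 1 = 0, borrow out 0
  col 9: (1 - 0 borrow-in) - 1 → 1 - 1 = 0, borrow out 0
  col 10: (1 - 0 borrow-in) - 0 → 1 - 0 = 1, borrow out 0
Reading bits MSB→LSB: 10010101110
Strip leading zeros: 10010101110
= 10010101110


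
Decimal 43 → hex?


Divide by 16 repeatedly:
43 ÷ 16 = 2 remainder 11 (B)
2 ÷ 16 = 0 remainder 2 (2)
Reading remainders bottom-up:
= 0x2B


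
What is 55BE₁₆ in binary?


Each hex digit → 4 binary bits:
  5 = 0101
  5 = 0101
  B = 1011
  E = 1110
Concatenate: 0101 0101 1011 1110
= 0101010110111110


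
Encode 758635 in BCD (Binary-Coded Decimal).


Each digit → 4-bit binary:
  7 → 0111
  5 → 0101
  8 → 1000
  6 → 0110
  3 → 0011
  5 → 0101
= 0111 0101 1000 0110 0011 0101


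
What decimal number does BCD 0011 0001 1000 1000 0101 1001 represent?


Each 4-bit group → digit:
  0011 → 3
  0001 → 1
  1000 → 8
  1000 → 8
  0101 → 5
  1001 → 9
= 318859


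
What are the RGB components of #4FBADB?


Hex: #4FBADB
R = 4F₁₆ = 79
G = BA₁₆ = 186
B = DB₁₆ = 219
= RGB(79, 186, 219)


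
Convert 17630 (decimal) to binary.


Divide by 2 repeatedly:
17630 ÷ 2 = 8815 remainder 0
8815 ÷ 2 = 4407 remainder 1
4407 ÷ 2 = 2203 remainder 1
2203 ÷ 2 = 1101 remainder 1
1101 ÷ 2 = 550 remainder 1
550 ÷ 2 = 275 remainder 0
275 ÷ 2 = 137 remainder 1
137 ÷ 2 = 68 remainder 1
68 ÷ 2 = 34 remainder 0
34 ÷ 2 = 17 remainder 0
17 ÷ 2 = 8 remainder 1
8 ÷ 2 = 4 remainder 0
4 ÷ 2 = 2 remainder 0
2 ÷ 2 = 1 remainder 0
1 ÷ 2 = 0 remainder 1
Reading remainders bottom-up:
= 100010011011110


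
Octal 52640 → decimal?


Positional values:
Position 0: 0 × 8^0 = 0
Position 1: 4 × 8^1 = 32
Position 2: 6 × 8^2 = 384
Position 3: 2 × 8^3 = 1024
Position 4: 5 × 8^4 = 20480
Sum = 0 + 32 + 384 + 1024 + 20480
= 21920


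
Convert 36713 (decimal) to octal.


Divide by 8 repeatedly:
36713 ÷ 8 = 4589 remainder 1
4589 ÷ 8 = 573 remainder 5
573 ÷ 8 = 71 remainder 5
71 ÷ 8 = 8 remainder 7
8 ÷ 8 = 1 remainder 0
1 ÷ 8 = 0 remainder 1
Reading remainders bottom-up:
= 0o107551


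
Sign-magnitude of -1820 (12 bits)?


Sign bit: 1 (negative)
Magnitude: 1820 = 11100011100
= 111100011100


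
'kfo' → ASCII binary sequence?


String: 'kfo'  (3 characters)
Per-character ASCII lookup:
  'k': lowercase starts at 97: 'k' = 97 + 10 = 107 → 1101011
  'f': lowercase starts at 97: 'f' = 97 + 5 = 102 → 1100110
  'o': lowercase starts at 97: 'o' = 97 + 14 = 111 → 1101111
= 1101011 1100110 1101111


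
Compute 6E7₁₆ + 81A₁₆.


Align and add column by column (LSB to MSB, each column mod 16 with carry):
  06E7
+ 081A
  ----
  col 0: 7(7) + A(10) + 0 (carry in) = 17 → 1(1), carry out 1
  col 1: E(14) + 1(1) + 1 (carry in) = 16 → 0(0), carry out 1
  col 2: 6(6) + 8(8) + 1 (carry in) = 15 → F(15), carry out 0
  col 3: 0(0) + 0(0) + 0 (carry in) = 0 → 0(0), carry out 0
Reading digits MSB→LSB: 0F01
Strip leading zeros: F01
= 0xF01


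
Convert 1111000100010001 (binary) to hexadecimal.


Group into 4-bit nibbles: 1111000100010001
  1111 = F
  0001 = 1
  0001 = 1
  0001 = 1
= 0xF111


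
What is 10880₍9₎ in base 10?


Positional values (base 9):
  0 × 9^0 = 0 × 1 = 0
  8 × 9^1 = 8 × 9 = 72
  8 × 9^2 = 8 × 81 = 648
  0 × 9^3 = 0 × 729 = 0
  1 × 9^4 = 1 × 6561 = 6561
Sum = 0 + 72 + 648 + 0 + 6561
= 7281


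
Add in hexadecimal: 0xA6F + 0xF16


Align and add column by column (LSB to MSB, each column mod 16 with carry):
  0A6F
+ 0F16
  ----
  col 0: F(15) + 6(6) + 0 (carry in) = 21 → 5(5), carry out 1
  col 1: 6(6) + 1(1) + 1 (carry in) = 8 → 8(8), carry out 0
  col 2: A(10) + F(15) + 0 (carry in) = 25 → 9(9), carry out 1
  col 3: 0(0) + 0(0) + 1 (carry in) = 1 → 1(1), carry out 0
Reading digits MSB→LSB: 1985
Strip leading zeros: 1985
= 0x1985


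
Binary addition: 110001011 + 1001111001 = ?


Align and add column by column (LSB to MSB, carry propagating):
  00110001011
+ 01001111001
  -----------
  col 0: 1 + 1 + 0 (carry in) = 2 → bit 0, carry out 1
  col 1: 1 + 0 + 1 (carry in) = 2 → bit 0, carry out 1
  col 2: 0 + 0 + 1 (carry in) = 1 → bit 1, carry out 0
  col 3: 1 + 1 + 0 (carry in) = 2 → bit 0, carry out 1
  col 4: 0 + 1 + 1 (carry in) = 2 → bit 0, carry out 1
  col 5: 0 + 1 + 1 (carry in) = 2 → bit 0, carry out 1
  col 6: 0 + 1 + 1 (carry in) = 2 → bit 0, carry out 1
  col 7: 1 + 0 + 1 (carry in) = 2 → bit 0, carry out 1
  col 8: 1 + 0 + 1 (carry in) = 2 → bit 0, carry out 1
  col 9: 0 + 1 + 1 (carry in) = 2 → bit 0, carry out 1
  col 10: 0 + 0 + 1 (carry in) = 1 → bit 1, carry out 0
Reading bits MSB→LSB: 10000000100
Strip leading zeros: 10000000100
= 10000000100


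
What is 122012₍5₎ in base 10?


Positional values (base 5):
  2 × 5^0 = 2 × 1 = 2
  1 × 5^1 = 1 × 5 = 5
  0 × 5^2 = 0 × 25 = 0
  2 × 5^3 = 2 × 125 = 250
  2 × 5^4 = 2 × 625 = 1250
  1 × 5^5 = 1 × 3125 = 3125
Sum = 2 + 5 + 0 + 250 + 1250 + 3125
= 4632


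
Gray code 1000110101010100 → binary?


Gray code: 1000110101010100
MSB stays the same: 1
Each subsequent bit = prev_binary XOR current_gray:
  B[1] = 1 XOR 0 = 1
  B[2] = 1 XOR 0 = 1
  B[3] = 1 XOR 0 = 1
  B[4] = 1 XOR 1 = 0
  B[5] = 0 XOR 1 = 1
  B[6] = 1 XOR 0 = 1
  B[7] = 1 XOR 1 = 0
  B[8] = 0 XOR 0 = 0
  B[9] = 0 XOR 1 = 1
  B[10] = 1 XOR 0 = 1
  B[11] = 1 XOR 1 = 0
  B[12] = 0 XOR 0 = 0
  B[13] = 0 XOR 1 = 1
  B[14] = 1 XOR 0 = 1
  B[15] = 1 XOR 0 = 1
= 1111011001100111 (63079 decimal)


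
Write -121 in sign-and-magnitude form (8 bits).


Sign bit: 1 (negative)
Magnitude: 121 = 1111001
= 11111001


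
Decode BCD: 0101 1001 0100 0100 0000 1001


Each 4-bit group → digit:
  0101 → 5
  1001 → 9
  0100 → 4
  0100 → 4
  0000 → 0
  1001 → 9
= 594409


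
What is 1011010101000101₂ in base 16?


Group into 4-bit nibbles: 1011010101000101
  1011 = B
  0101 = 5
  0100 = 4
  0101 = 5
= 0xB545


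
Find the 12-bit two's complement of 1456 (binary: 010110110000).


Original: 010110110000
Step 1 - Invert all bits: 101001001111
Step 2 - Add 1: 101001001111 + 1
= 101001010000 (represents -1456)


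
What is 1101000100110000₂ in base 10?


Positional values:
Bit 4: 1 × 2^4 = 16
Bit 5: 1 × 2^5 = 32
Bit 8: 1 × 2^8 = 256
Bit 12: 1 × 2^12 = 4096
Bit 14: 1 × 2^14 = 16384
Bit 15: 1 × 2^15 = 32768
Sum = 16 + 32 + 256 + 4096 + 16384 + 32768
= 53552


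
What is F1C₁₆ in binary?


Each hex digit → 4 binary bits:
  F = 1111
  1 = 0001
  C = 1100
Concatenate: 1111 0001 1100
= 111100011100


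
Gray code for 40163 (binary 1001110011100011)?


Binary: 1001110011100011
Gray code: G = B XOR (B >> 1)
B >> 1 = 0100111001110001
1001110011100011 XOR 0100111001110001:
  1 XOR 0 = 1
  0 XOR 1 = 1
  0 XOR 0 = 0
  1 XOR 0 = 1
  1 XOR 1 = 0
  1 XOR 1 = 0
  0 XOR 1 = 1
  0 XOR 0 = 0
  1 XOR 0 = 1
  1 XOR 1 = 0
  1 XOR 1 = 0
  0 XOR 1 = 1
  0 XOR 0 = 0
  0 XOR 0 = 0
  1 XOR 0 = 1
  1 XOR 1 = 0
= 1101001010010010


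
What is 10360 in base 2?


Divide by 2 repeatedly:
10360 ÷ 2 = 5180 remainder 0
5180 ÷ 2 = 2590 remainder 0
2590 ÷ 2 = 1295 remainder 0
1295 ÷ 2 = 647 remainder 1
647 ÷ 2 = 323 remainder 1
323 ÷ 2 = 161 remainder 1
161 ÷ 2 = 80 remainder 1
80 ÷ 2 = 40 remainder 0
40 ÷ 2 = 20 remainder 0
20 ÷ 2 = 10 remainder 0
10 ÷ 2 = 5 remainder 0
5 ÷ 2 = 2 remainder 1
2 ÷ 2 = 1 remainder 0
1 ÷ 2 = 0 remainder 1
Reading remainders bottom-up:
= 10100001111000


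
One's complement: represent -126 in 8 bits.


Original: 01111110
Invert all bits:
  bit 0: 0 → 1
  bit 1: 1 → 0
  bit 2: 1 → 0
  bit 3: 1 → 0
  bit 4: 1 → 0
  bit 5: 1 → 0
  bit 6: 1 → 0
  bit 7: 0 → 1
= 10000001


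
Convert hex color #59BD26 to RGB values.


Hex: #59BD26
R = 59₁₆ = 89
G = BD₁₆ = 189
B = 26₁₆ = 38
= RGB(89, 189, 38)


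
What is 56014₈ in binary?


Each octal digit → 3 binary bits:
  5 = 101
  6 = 110
  0 = 000
  1 = 001
  4 = 100
Concatenate: 101 110 000 001 100
= 101110000001100


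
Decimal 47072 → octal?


Divide by 8 repeatedly:
47072 ÷ 8 = 5884 remainder 0
5884 ÷ 8 = 735 remainder 4
735 ÷ 8 = 91 remainder 7
91 ÷ 8 = 11 remainder 3
11 ÷ 8 = 1 remainder 3
1 ÷ 8 = 0 remainder 1
Reading remainders bottom-up:
= 0o133740


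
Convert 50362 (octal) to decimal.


Positional values:
Position 0: 2 × 8^0 = 2
Position 1: 6 × 8^1 = 48
Position 2: 3 × 8^2 = 192
Position 3: 0 × 8^3 = 0
Position 4: 5 × 8^4 = 20480
Sum = 2 + 48 + 192 + 0 + 20480
= 20722


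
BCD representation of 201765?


Each digit → 4-bit binary:
  2 → 0010
  0 → 0000
  1 → 0001
  7 → 0111
  6 → 0110
  5 → 0101
= 0010 0000 0001 0111 0110 0101


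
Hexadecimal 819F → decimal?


Positional values:
Position 0: F × 16^0 = 15 × 1 = 15
Position 1: 9 × 16^1 = 9 × 16 = 144
Position 2: 1 × 16^2 = 1 × 256 = 256
Position 3: 8 × 16^3 = 8 × 4096 = 32768
Sum = 15 + 144 + 256 + 32768
= 33183


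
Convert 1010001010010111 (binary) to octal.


Group into 3-bit groups: 001010001010010111
  001 = 1
  010 = 2
  001 = 1
  010 = 2
  010 = 2
  111 = 7
= 0o121227


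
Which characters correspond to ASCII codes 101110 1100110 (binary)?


Codes (binary): 101110 1100110
Per-code ASCII lookup:
  101110 = 46  (special character) → '.'
  1100110 = 102  (range 97-122: lowercase, 102 - 97 = 5) → 'f'
= '.f'


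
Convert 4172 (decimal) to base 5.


Divide by 5 repeatedly:
4172 ÷ 5 = 834 remainder 2
834 ÷ 5 = 166 remainder 4
166 ÷ 5 = 33 remainder 1
33 ÷ 5 = 6 remainder 3
6 ÷ 5 = 1 remainder 1
1 ÷ 5 = 0 remainder 1
Reading remainders bottom-up:
= 113142


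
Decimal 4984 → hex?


Divide by 16 repeatedly:
4984 ÷ 16 = 311 remainder 8 (8)
311 ÷ 16 = 19 remainder 7 (7)
19 ÷ 16 = 1 remainder 3 (3)
1 ÷ 16 = 0 remainder 1 (1)
Reading remainders bottom-up:
= 0x1378


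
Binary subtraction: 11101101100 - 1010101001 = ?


Align and subtract column by column (LSB to MSB, borrowing when needed):
  11101101100
- 01010101001
  -----------
  col 0: (0 - 0 borrow-in) - 1 → borrow from next column: (0+2) - 1 = 1, borrow out 1
  col 1: (0 - 1 borrow-in) - 0 → borrow from next column: (-1+2) - 0 = 1, borrow out 1
  col 2: (1 - 1 borrow-in) - 0 → 0 - 0 = 0, borrow out 0
  col 3: (1 - 0 borrow-in) - 1 → 1 - 1 = 0, borrow out 0
  col 4: (0 - 0 borrow-in) - 0 → 0 - 0 = 0, borrow out 0
  col 5: (1 - 0 borrow-in) - 1 → 1 - 1 = 0, borrow out 0
  col 6: (1 - 0 borrow-in) - 0 → 1 - 0 = 1, borrow out 0
  col 7: (0 - 0 borrow-in) - 1 → borrow from next column: (0+2) - 1 = 1, borrow out 1
  col 8: (1 - 1 borrow-in) - 0 → 0 - 0 = 0, borrow out 0
  col 9: (1 - 0 borrow-in) - 1 → 1 - 1 = 0, borrow out 0
  col 10: (1 - 0 borrow-in) - 0 → 1 - 0 = 1, borrow out 0
Reading bits MSB→LSB: 10011000011
Strip leading zeros: 10011000011
= 10011000011


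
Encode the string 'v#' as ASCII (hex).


String: 'v#'  (2 characters)
Per-character ASCII lookup:
  'v': lowercase starts at 97: 'v' = 97 + 21 = 118 → 0x76
  '#': special character: '#' = 35 → 0x23
= 0x76 0x23


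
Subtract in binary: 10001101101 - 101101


Align and subtract column by column (LSB to MSB, borrowing when needed):
  10001101101
- 00000101101
  -----------
  col 0: (1 - 0 borrow-in) - 1 → 1 - 1 = 0, borrow out 0
  col 1: (0 - 0 borrow-in) - 0 → 0 - 0 = 0, borrow out 0
  col 2: (1 - 0 borrow-in) - 1 → 1 - 1 = 0, borrow out 0
  col 3: (1 - 0 borrow-in) - 1 → 1 - 1 = 0, borrow out 0
  col 4: (0 - 0 borrow-in) - 0 → 0 - 0 = 0, borrow out 0
  col 5: (1 - 0 borrow-in) - 1 → 1 - 1 = 0, borrow out 0
  col 6: (1 - 0 borrow-in) - 0 → 1 - 0 = 1, borrow out 0
  col 7: (0 - 0 borrow-in) - 0 → 0 - 0 = 0, borrow out 0
  col 8: (0 - 0 borrow-in) - 0 → 0 - 0 = 0, borrow out 0
  col 9: (0 - 0 borrow-in) - 0 → 0 - 0 = 0, borrow out 0
  col 10: (1 - 0 borrow-in) - 0 → 1 - 0 = 1, borrow out 0
Reading bits MSB→LSB: 10001000000
Strip leading zeros: 10001000000
= 10001000000


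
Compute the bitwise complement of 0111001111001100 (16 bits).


Original: 0111001111001100
Invert all bits:
  bit 0: 0 → 1
  bit 1: 1 → 0
  bit 2: 1 → 0
  bit 3: 1 → 0
  bit 4: 0 → 1
  bit 5: 0 → 1
  bit 6: 1 → 0
  bit 7: 1 → 0
  bit 8: 1 → 0
  bit 9: 1 → 0
  bit 10: 0 → 1
  bit 11: 0 → 1
  bit 12: 1 → 0
  bit 13: 1 → 0
  bit 14: 0 → 1
  bit 15: 0 → 1
= 1000110000110011


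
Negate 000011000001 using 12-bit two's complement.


Original: 000011000001
Step 1 - Invert all bits: 111100111110
Step 2 - Add 1: 111100111110 + 1
= 111100111111 (represents -193)


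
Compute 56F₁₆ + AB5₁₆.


Align and add column by column (LSB to MSB, each column mod 16 with carry):
  056F
+ 0AB5
  ----
  col 0: F(15) + 5(5) + 0 (carry in) = 20 → 4(4), carry out 1
  col 1: 6(6) + B(11) + 1 (carry in) = 18 → 2(2), carry out 1
  col 2: 5(5) + A(10) + 1 (carry in) = 16 → 0(0), carry out 1
  col 3: 0(0) + 0(0) + 1 (carry in) = 1 → 1(1), carry out 0
Reading digits MSB→LSB: 1024
Strip leading zeros: 1024
= 0x1024


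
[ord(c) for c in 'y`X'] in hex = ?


String: 'y`X'  (3 characters)
Per-character ASCII lookup:
  'y': lowercase starts at 97: 'y' = 97 + 24 = 121 → 0x79
  '`': special character: '`' = 96 → 0x60
  'X': uppercase starts at 65: 'X' = 65 + 23 = 88 → 0x58
= 0x79 0x60 0x58


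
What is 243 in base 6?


Divide by 6 repeatedly:
243 ÷ 6 = 40 remainder 3
40 ÷ 6 = 6 remainder 4
6 ÷ 6 = 1 remainder 0
1 ÷ 6 = 0 remainder 1
Reading remainders bottom-up:
= 1043


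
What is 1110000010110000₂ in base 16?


Group into 4-bit nibbles: 1110000010110000
  1110 = E
  0000 = 0
  1011 = B
  0000 = 0
= 0xE0B0


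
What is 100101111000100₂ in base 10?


Positional values:
Bit 2: 1 × 2^2 = 4
Bit 6: 1 × 2^6 = 64
Bit 7: 1 × 2^7 = 128
Bit 8: 1 × 2^8 = 256
Bit 9: 1 × 2^9 = 512
Bit 11: 1 × 2^11 = 2048
Bit 14: 1 × 2^14 = 16384
Sum = 4 + 64 + 128 + 256 + 512 + 2048 + 16384
= 19396


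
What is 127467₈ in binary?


Each octal digit → 3 binary bits:
  1 = 001
  2 = 010
  7 = 111
  4 = 100
  6 = 110
  7 = 111
Concatenate: 001 010 111 100 110 111
= 001010111100110111


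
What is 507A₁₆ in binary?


Each hex digit → 4 binary bits:
  5 = 0101
  0 = 0000
  7 = 0111
  A = 1010
Concatenate: 0101 0000 0111 1010
= 0101000001111010


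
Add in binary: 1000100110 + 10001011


Align and add column by column (LSB to MSB, carry propagating):
  01000100110
+ 00010001011
  -----------
  col 0: 0 + 1 + 0 (carry in) = 1 → bit 1, carry out 0
  col 1: 1 + 1 + 0 (carry in) = 2 → bit 0, carry out 1
  col 2: 1 + 0 + 1 (carry in) = 2 → bit 0, carry out 1
  col 3: 0 + 1 + 1 (carry in) = 2 → bit 0, carry out 1
  col 4: 0 + 0 + 1 (carry in) = 1 → bit 1, carry out 0
  col 5: 1 + 0 + 0 (carry in) = 1 → bit 1, carry out 0
  col 6: 0 + 0 + 0 (carry in) = 0 → bit 0, carry out 0
  col 7: 0 + 1 + 0 (carry in) = 1 → bit 1, carry out 0
  col 8: 0 + 0 + 0 (carry in) = 0 → bit 0, carry out 0
  col 9: 1 + 0 + 0 (carry in) = 1 → bit 1, carry out 0
  col 10: 0 + 0 + 0 (carry in) = 0 → bit 0, carry out 0
Reading bits MSB→LSB: 01010110001
Strip leading zeros: 1010110001
= 1010110001


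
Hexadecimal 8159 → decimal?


Positional values:
Position 0: 9 × 16^0 = 9 × 1 = 9
Position 1: 5 × 16^1 = 5 × 16 = 80
Position 2: 1 × 16^2 = 1 × 256 = 256
Position 3: 8 × 16^3 = 8 × 4096 = 32768
Sum = 9 + 80 + 256 + 32768
= 33113


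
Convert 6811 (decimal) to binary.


Divide by 2 repeatedly:
6811 ÷ 2 = 3405 remainder 1
3405 ÷ 2 = 1702 remainder 1
1702 ÷ 2 = 851 remainder 0
851 ÷ 2 = 425 remainder 1
425 ÷ 2 = 212 remainder 1
212 ÷ 2 = 106 remainder 0
106 ÷ 2 = 53 remainder 0
53 ÷ 2 = 26 remainder 1
26 ÷ 2 = 13 remainder 0
13 ÷ 2 = 6 remainder 1
6 ÷ 2 = 3 remainder 0
3 ÷ 2 = 1 remainder 1
1 ÷ 2 = 0 remainder 1
Reading remainders bottom-up:
= 1101010011011


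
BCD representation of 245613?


Each digit → 4-bit binary:
  2 → 0010
  4 → 0100
  5 → 0101
  6 → 0110
  1 → 0001
  3 → 0011
= 0010 0100 0101 0110 0001 0011


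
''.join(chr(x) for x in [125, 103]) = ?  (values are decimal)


Codes (decimal): 125 103
Per-code ASCII lookup:
  125  (special character) → '}'
  103  (range 97-122: lowercase, 103 - 97 = 6) → 'g'
= '}g'


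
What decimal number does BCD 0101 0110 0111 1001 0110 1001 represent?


Each 4-bit group → digit:
  0101 → 5
  0110 → 6
  0111 → 7
  1001 → 9
  0110 → 6
  1001 → 9
= 567969


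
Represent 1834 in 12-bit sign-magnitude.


Sign bit: 0 (positive)
Magnitude: 1834 = 11100101010
= 011100101010


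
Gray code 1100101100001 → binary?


Gray code: 1100101100001
MSB stays the same: 1
Each subsequent bit = prev_binary XOR current_gray:
  B[1] = 1 XOR 1 = 0
  B[2] = 0 XOR 0 = 0
  B[3] = 0 XOR 0 = 0
  B[4] = 0 XOR 1 = 1
  B[5] = 1 XOR 0 = 1
  B[6] = 1 XOR 1 = 0
  B[7] = 0 XOR 1 = 1
  B[8] = 1 XOR 0 = 1
  B[9] = 1 XOR 0 = 1
  B[10] = 1 XOR 0 = 1
  B[11] = 1 XOR 0 = 1
  B[12] = 1 XOR 1 = 0
= 1000110111110 (4542 decimal)


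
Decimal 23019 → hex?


Divide by 16 repeatedly:
23019 ÷ 16 = 1438 remainder 11 (B)
1438 ÷ 16 = 89 remainder 14 (E)
89 ÷ 16 = 5 remainder 9 (9)
5 ÷ 16 = 0 remainder 5 (5)
Reading remainders bottom-up:
= 0x59EB


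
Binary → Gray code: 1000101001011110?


Binary: 1000101001011110
Gray code: G = B XOR (B >> 1)
B >> 1 = 0100010100101111
1000101001011110 XOR 0100010100101111:
  1 XOR 0 = 1
  0 XOR 1 = 1
  0 XOR 0 = 0
  0 XOR 0 = 0
  1 XOR 0 = 1
  0 XOR 1 = 1
  1 XOR 0 = 1
  0 XOR 1 = 1
  0 XOR 0 = 0
  1 XOR 0 = 1
  0 XOR 1 = 1
  1 XOR 0 = 1
  1 XOR 1 = 0
  1 XOR 1 = 0
  1 XOR 1 = 0
  0 XOR 1 = 1
= 1100111101110001


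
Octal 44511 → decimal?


Positional values:
Position 0: 1 × 8^0 = 1
Position 1: 1 × 8^1 = 8
Position 2: 5 × 8^2 = 320
Position 3: 4 × 8^3 = 2048
Position 4: 4 × 8^4 = 16384
Sum = 1 + 8 + 320 + 2048 + 16384
= 18761


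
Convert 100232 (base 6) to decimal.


Positional values (base 6):
  2 × 6^0 = 2 × 1 = 2
  3 × 6^1 = 3 × 6 = 18
  2 × 6^2 = 2 × 36 = 72
  0 × 6^3 = 0 × 216 = 0
  0 × 6^4 = 0 × 1296 = 0
  1 × 6^5 = 1 × 7776 = 7776
Sum = 2 + 18 + 72 + 0 + 0 + 7776
= 7868


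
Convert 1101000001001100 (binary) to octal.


Group into 3-bit groups: 001101000001001100
  001 = 1
  101 = 5
  000 = 0
  001 = 1
  001 = 1
  100 = 4
= 0o150114


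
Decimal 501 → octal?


Divide by 8 repeatedly:
501 ÷ 8 = 62 remainder 5
62 ÷ 8 = 7 remainder 6
7 ÷ 8 = 0 remainder 7
Reading remainders bottom-up:
= 0o765


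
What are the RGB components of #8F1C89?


Hex: #8F1C89
R = 8F₁₆ = 143
G = 1C₁₆ = 28
B = 89₁₆ = 137
= RGB(143, 28, 137)


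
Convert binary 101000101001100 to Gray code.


Binary: 101000101001100
Gray code: G = B XOR (B >> 1)
B >> 1 = 010100010100110
101000101001100 XOR 010100010100110:
  1 XOR 0 = 1
  0 XOR 1 = 1
  1 XOR 0 = 1
  0 XOR 1 = 1
  0 XOR 0 = 0
  0 XOR 0 = 0
  1 XOR 0 = 1
  0 XOR 1 = 1
  1 XOR 0 = 1
  0 XOR 1 = 1
  0 XOR 0 = 0
  1 XOR 0 = 1
  1 XOR 1 = 0
  0 XOR 1 = 1
  0 XOR 0 = 0
= 111100111101010


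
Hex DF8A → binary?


Each hex digit → 4 binary bits:
  D = 1101
  F = 1111
  8 = 1000
  A = 1010
Concatenate: 1101 1111 1000 1010
= 1101111110001010


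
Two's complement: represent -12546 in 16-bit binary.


Original: 0011000100000010
Step 1 - Invert all bits: 1100111011111101
Step 2 - Add 1: 1100111011111101 + 1
= 1100111011111110 (represents -12546)


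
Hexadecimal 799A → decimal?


Positional values:
Position 0: A × 16^0 = 10 × 1 = 10
Position 1: 9 × 16^1 = 9 × 16 = 144
Position 2: 9 × 16^2 = 9 × 256 = 2304
Position 3: 7 × 16^3 = 7 × 4096 = 28672
Sum = 10 + 144 + 2304 + 28672
= 31130


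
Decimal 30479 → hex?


Divide by 16 repeatedly:
30479 ÷ 16 = 1904 remainder 15 (F)
1904 ÷ 16 = 119 remainder 0 (0)
119 ÷ 16 = 7 remainder 7 (7)
7 ÷ 16 = 0 remainder 7 (7)
Reading remainders bottom-up:
= 0x770F


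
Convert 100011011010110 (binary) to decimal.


Positional values:
Bit 1: 1 × 2^1 = 2
Bit 2: 1 × 2^2 = 4
Bit 4: 1 × 2^4 = 16
Bit 6: 1 × 2^6 = 64
Bit 7: 1 × 2^7 = 128
Bit 9: 1 × 2^9 = 512
Bit 10: 1 × 2^10 = 1024
Bit 14: 1 × 2^14 = 16384
Sum = 2 + 4 + 16 + 64 + 128 + 512 + 1024 + 16384
= 18134


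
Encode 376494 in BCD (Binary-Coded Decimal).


Each digit → 4-bit binary:
  3 → 0011
  7 → 0111
  6 → 0110
  4 → 0100
  9 → 1001
  4 → 0100
= 0011 0111 0110 0100 1001 0100


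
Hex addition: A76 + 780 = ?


Align and add column by column (LSB to MSB, each column mod 16 with carry):
  0A76
+ 0780
  ----
  col 0: 6(6) + 0(0) + 0 (carry in) = 6 → 6(6), carry out 0
  col 1: 7(7) + 8(8) + 0 (carry in) = 15 → F(15), carry out 0
  col 2: A(10) + 7(7) + 0 (carry in) = 17 → 1(1), carry out 1
  col 3: 0(0) + 0(0) + 1 (carry in) = 1 → 1(1), carry out 0
Reading digits MSB→LSB: 11F6
Strip leading zeros: 11F6
= 0x11F6


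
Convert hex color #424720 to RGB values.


Hex: #424720
R = 42₁₆ = 66
G = 47₁₆ = 71
B = 20₁₆ = 32
= RGB(66, 71, 32)


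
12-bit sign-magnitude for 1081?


Sign bit: 0 (positive)
Magnitude: 1081 = 10000111001
= 010000111001


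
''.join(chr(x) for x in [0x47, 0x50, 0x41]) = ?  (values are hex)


Codes (hex): 0x47 0x50 0x41
Per-code ASCII lookup:
  0x47 = 71  (range 65-90: uppercase, 71 - 65 = 6) → 'G'
  0x50 = 80  (range 65-90: uppercase, 80 - 65 = 15) → 'P'
  0x41 = 65  (range 65-90: uppercase, 65 - 65 = 0) → 'A'
= 'GPA'


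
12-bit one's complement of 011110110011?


Original: 011110110011
Invert all bits:
  bit 0: 0 → 1
  bit 1: 1 → 0
  bit 2: 1 → 0
  bit 3: 1 → 0
  bit 4: 1 → 0
  bit 5: 0 → 1
  bit 6: 1 → 0
  bit 7: 1 → 0
  bit 8: 0 → 1
  bit 9: 0 → 1
  bit 10: 1 → 0
  bit 11: 1 → 0
= 100001001100


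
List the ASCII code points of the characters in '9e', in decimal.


String: '9e'  (2 characters)
Per-character ASCII lookup:
  '9': digits start at 48: '9' = 48 + 9 = 57
  'e': lowercase starts at 97: 'e' = 97 + 4 = 101
= 57 101


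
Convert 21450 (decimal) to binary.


Divide by 2 repeatedly:
21450 ÷ 2 = 10725 remainder 0
10725 ÷ 2 = 5362 remainder 1
5362 ÷ 2 = 2681 remainder 0
2681 ÷ 2 = 1340 remainder 1
1340 ÷ 2 = 670 remainder 0
670 ÷ 2 = 335 remainder 0
335 ÷ 2 = 167 remainder 1
167 ÷ 2 = 83 remainder 1
83 ÷ 2 = 41 remainder 1
41 ÷ 2 = 20 remainder 1
20 ÷ 2 = 10 remainder 0
10 ÷ 2 = 5 remainder 0
5 ÷ 2 = 2 remainder 1
2 ÷ 2 = 1 remainder 0
1 ÷ 2 = 0 remainder 1
Reading remainders bottom-up:
= 101001111001010


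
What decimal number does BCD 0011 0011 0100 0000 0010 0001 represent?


Each 4-bit group → digit:
  0011 → 3
  0011 → 3
  0100 → 4
  0000 → 0
  0010 → 2
  0001 → 1
= 334021


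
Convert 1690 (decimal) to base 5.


Divide by 5 repeatedly:
1690 ÷ 5 = 338 remainder 0
338 ÷ 5 = 67 remainder 3
67 ÷ 5 = 13 remainder 2
13 ÷ 5 = 2 remainder 3
2 ÷ 5 = 0 remainder 2
Reading remainders bottom-up:
= 23230


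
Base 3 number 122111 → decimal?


Positional values (base 3):
  1 × 3^0 = 1 × 1 = 1
  1 × 3^1 = 1 × 3 = 3
  1 × 3^2 = 1 × 9 = 9
  2 × 3^3 = 2 × 27 = 54
  2 × 3^4 = 2 × 81 = 162
  1 × 3^5 = 1 × 243 = 243
Sum = 1 + 3 + 9 + 54 + 162 + 243
= 472


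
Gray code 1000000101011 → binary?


Gray code: 1000000101011
MSB stays the same: 1
Each subsequent bit = prev_binary XOR current_gray:
  B[1] = 1 XOR 0 = 1
  B[2] = 1 XOR 0 = 1
  B[3] = 1 XOR 0 = 1
  B[4] = 1 XOR 0 = 1
  B[5] = 1 XOR 0 = 1
  B[6] = 1 XOR 0 = 1
  B[7] = 1 XOR 1 = 0
  B[8] = 0 XOR 0 = 0
  B[9] = 0 XOR 1 = 1
  B[10] = 1 XOR 0 = 1
  B[11] = 1 XOR 1 = 0
  B[12] = 0 XOR 1 = 1
= 1111111001101 (8141 decimal)


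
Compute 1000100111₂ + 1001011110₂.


Align and add column by column (LSB to MSB, carry propagating):
  01000100111
+ 01001011110
  -----------
  col 0: 1 + 0 + 0 (carry in) = 1 → bit 1, carry out 0
  col 1: 1 + 1 + 0 (carry in) = 2 → bit 0, carry out 1
  col 2: 1 + 1 + 1 (carry in) = 3 → bit 1, carry out 1
  col 3: 0 + 1 + 1 (carry in) = 2 → bit 0, carry out 1
  col 4: 0 + 1 + 1 (carry in) = 2 → bit 0, carry out 1
  col 5: 1 + 0 + 1 (carry in) = 2 → bit 0, carry out 1
  col 6: 0 + 1 + 1 (carry in) = 2 → bit 0, carry out 1
  col 7: 0 + 0 + 1 (carry in) = 1 → bit 1, carry out 0
  col 8: 0 + 0 + 0 (carry in) = 0 → bit 0, carry out 0
  col 9: 1 + 1 + 0 (carry in) = 2 → bit 0, carry out 1
  col 10: 0 + 0 + 1 (carry in) = 1 → bit 1, carry out 0
Reading bits MSB→LSB: 10010000101
Strip leading zeros: 10010000101
= 10010000101


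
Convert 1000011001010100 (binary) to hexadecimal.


Group into 4-bit nibbles: 1000011001010100
  1000 = 8
  0110 = 6
  0101 = 5
  0100 = 4
= 0x8654


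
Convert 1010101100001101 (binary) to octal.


Group into 3-bit groups: 001010101100001101
  001 = 1
  010 = 2
  101 = 5
  100 = 4
  001 = 1
  101 = 5
= 0o125415


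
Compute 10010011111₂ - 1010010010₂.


Align and subtract column by column (LSB to MSB, borrowing when needed):
  10010011111
- 01010010010
  -----------
  col 0: (1 - 0 borrow-in) - 0 → 1 - 0 = 1, borrow out 0
  col 1: (1 - 0 borrow-in) - 1 → 1 - 1 = 0, borrow out 0
  col 2: (1 - 0 borrow-in) - 0 → 1 - 0 = 1, borrow out 0
  col 3: (1 - 0 borrow-in) - 0 → 1 - 0 = 1, borrow out 0
  col 4: (1 - 0 borrow-in) - 1 → 1 - 1 = 0, borrow out 0
  col 5: (0 - 0 borrow-in) - 0 → 0 - 0 = 0, borrow out 0
  col 6: (0 - 0 borrow-in) - 0 → 0 - 0 = 0, borrow out 0
  col 7: (1 - 0 borrow-in) - 1 → 1 - 1 = 0, borrow out 0
  col 8: (0 - 0 borrow-in) - 0 → 0 - 0 = 0, borrow out 0
  col 9: (0 - 0 borrow-in) - 1 → borrow from next column: (0+2) - 1 = 1, borrow out 1
  col 10: (1 - 1 borrow-in) - 0 → 0 - 0 = 0, borrow out 0
Reading bits MSB→LSB: 01000001101
Strip leading zeros: 1000001101
= 1000001101


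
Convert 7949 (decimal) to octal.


Divide by 8 repeatedly:
7949 ÷ 8 = 993 remainder 5
993 ÷ 8 = 124 remainder 1
124 ÷ 8 = 15 remainder 4
15 ÷ 8 = 1 remainder 7
1 ÷ 8 = 0 remainder 1
Reading remainders bottom-up:
= 0o17415


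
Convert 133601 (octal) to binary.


Each octal digit → 3 binary bits:
  1 = 001
  3 = 011
  3 = 011
  6 = 110
  0 = 000
  1 = 001
Concatenate: 001 011 011 110 000 001
= 001011011110000001


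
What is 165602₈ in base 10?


Positional values:
Position 0: 2 × 8^0 = 2
Position 1: 0 × 8^1 = 0
Position 2: 6 × 8^2 = 384
Position 3: 5 × 8^3 = 2560
Position 4: 6 × 8^4 = 24576
Position 5: 1 × 8^5 = 32768
Sum = 2 + 0 + 384 + 2560 + 24576 + 32768
= 60290


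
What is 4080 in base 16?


Divide by 16 repeatedly:
4080 ÷ 16 = 255 remainder 0 (0)
255 ÷ 16 = 15 remainder 15 (F)
15 ÷ 16 = 0 remainder 15 (F)
Reading remainders bottom-up:
= 0xFF0


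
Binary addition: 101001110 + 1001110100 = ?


Align and add column by column (LSB to MSB, carry propagating):
  00101001110
+ 01001110100
  -----------
  col 0: 0 + 0 + 0 (carry in) = 0 → bit 0, carry out 0
  col 1: 1 + 0 + 0 (carry in) = 1 → bit 1, carry out 0
  col 2: 1 + 1 + 0 (carry in) = 2 → bit 0, carry out 1
  col 3: 1 + 0 + 1 (carry in) = 2 → bit 0, carry out 1
  col 4: 0 + 1 + 1 (carry in) = 2 → bit 0, carry out 1
  col 5: 0 + 1 + 1 (carry in) = 2 → bit 0, carry out 1
  col 6: 1 + 1 + 1 (carry in) = 3 → bit 1, carry out 1
  col 7: 0 + 0 + 1 (carry in) = 1 → bit 1, carry out 0
  col 8: 1 + 0 + 0 (carry in) = 1 → bit 1, carry out 0
  col 9: 0 + 1 + 0 (carry in) = 1 → bit 1, carry out 0
  col 10: 0 + 0 + 0 (carry in) = 0 → bit 0, carry out 0
Reading bits MSB→LSB: 01111000010
Strip leading zeros: 1111000010
= 1111000010


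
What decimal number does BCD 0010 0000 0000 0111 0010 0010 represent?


Each 4-bit group → digit:
  0010 → 2
  0000 → 0
  0000 → 0
  0111 → 7
  0010 → 2
  0010 → 2
= 200722


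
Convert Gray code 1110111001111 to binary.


Gray code: 1110111001111
MSB stays the same: 1
Each subsequent bit = prev_binary XOR current_gray:
  B[1] = 1 XOR 1 = 0
  B[2] = 0 XOR 1 = 1
  B[3] = 1 XOR 0 = 1
  B[4] = 1 XOR 1 = 0
  B[5] = 0 XOR 1 = 1
  B[6] = 1 XOR 1 = 0
  B[7] = 0 XOR 0 = 0
  B[8] = 0 XOR 0 = 0
  B[9] = 0 XOR 1 = 1
  B[10] = 1 XOR 1 = 0
  B[11] = 0 XOR 1 = 1
  B[12] = 1 XOR 1 = 0
= 1011010001010 (5770 decimal)


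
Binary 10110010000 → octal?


Group into 3-bit groups: 010110010000
  010 = 2
  110 = 6
  010 = 2
  000 = 0
= 0o2620


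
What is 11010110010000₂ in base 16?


Group into 4-bit nibbles: 0011010110010000
  0011 = 3
  0101 = 5
  1001 = 9
  0000 = 0
= 0x3590


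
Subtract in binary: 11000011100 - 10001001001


Align and subtract column by column (LSB to MSB, borrowing when needed):
  11000011100
- 10001001001
  -----------
  col 0: (0 - 0 borrow-in) - 1 → borrow from next column: (0+2) - 1 = 1, borrow out 1
  col 1: (0 - 1 borrow-in) - 0 → borrow from next column: (-1+2) - 0 = 1, borrow out 1
  col 2: (1 - 1 borrow-in) - 0 → 0 - 0 = 0, borrow out 0
  col 3: (1 - 0 borrow-in) - 1 → 1 - 1 = 0, borrow out 0
  col 4: (1 - 0 borrow-in) - 0 → 1 - 0 = 1, borrow out 0
  col 5: (0 - 0 borrow-in) - 0 → 0 - 0 = 0, borrow out 0
  col 6: (0 - 0 borrow-in) - 1 → borrow from next column: (0+2) - 1 = 1, borrow out 1
  col 7: (0 - 1 borrow-in) - 0 → borrow from next column: (-1+2) - 0 = 1, borrow out 1
  col 8: (0 - 1 borrow-in) - 0 → borrow from next column: (-1+2) - 0 = 1, borrow out 1
  col 9: (1 - 1 borrow-in) - 0 → 0 - 0 = 0, borrow out 0
  col 10: (1 - 0 borrow-in) - 1 → 1 - 1 = 0, borrow out 0
Reading bits MSB→LSB: 00111010011
Strip leading zeros: 111010011
= 111010011


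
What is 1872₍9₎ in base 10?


Positional values (base 9):
  2 × 9^0 = 2 × 1 = 2
  7 × 9^1 = 7 × 9 = 63
  8 × 9^2 = 8 × 81 = 648
  1 × 9^3 = 1 × 729 = 729
Sum = 2 + 63 + 648 + 729
= 1442


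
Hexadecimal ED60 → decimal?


Positional values:
Position 0: 0 × 16^0 = 0 × 1 = 0
Position 1: 6 × 16^1 = 6 × 16 = 96
Position 2: D × 16^2 = 13 × 256 = 3328
Position 3: E × 16^3 = 14 × 4096 = 57344
Sum = 0 + 96 + 3328 + 57344
= 60768


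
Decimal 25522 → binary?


Divide by 2 repeatedly:
25522 ÷ 2 = 12761 remainder 0
12761 ÷ 2 = 6380 remainder 1
6380 ÷ 2 = 3190 remainder 0
3190 ÷ 2 = 1595 remainder 0
1595 ÷ 2 = 797 remainder 1
797 ÷ 2 = 398 remainder 1
398 ÷ 2 = 199 remainder 0
199 ÷ 2 = 99 remainder 1
99 ÷ 2 = 49 remainder 1
49 ÷ 2 = 24 remainder 1
24 ÷ 2 = 12 remainder 0
12 ÷ 2 = 6 remainder 0
6 ÷ 2 = 3 remainder 0
3 ÷ 2 = 1 remainder 1
1 ÷ 2 = 0 remainder 1
Reading remainders bottom-up:
= 110001110110010


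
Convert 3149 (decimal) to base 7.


Divide by 7 repeatedly:
3149 ÷ 7 = 449 remainder 6
449 ÷ 7 = 64 remainder 1
64 ÷ 7 = 9 remainder 1
9 ÷ 7 = 1 remainder 2
1 ÷ 7 = 0 remainder 1
Reading remainders bottom-up:
= 12116


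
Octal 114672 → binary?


Each octal digit → 3 binary bits:
  1 = 001
  1 = 001
  4 = 100
  6 = 110
  7 = 111
  2 = 010
Concatenate: 001 001 100 110 111 010
= 001001100110111010


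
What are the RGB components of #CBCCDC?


Hex: #CBCCDC
R = CB₁₆ = 203
G = CC₁₆ = 204
B = DC₁₆ = 220
= RGB(203, 204, 220)


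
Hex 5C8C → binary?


Each hex digit → 4 binary bits:
  5 = 0101
  C = 1100
  8 = 1000
  C = 1100
Concatenate: 0101 1100 1000 1100
= 0101110010001100


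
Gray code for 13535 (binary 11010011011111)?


Binary: 11010011011111
Gray code: G = B XOR (B >> 1)
B >> 1 = 01101001101111
11010011011111 XOR 01101001101111:
  1 XOR 0 = 1
  1 XOR 1 = 0
  0 XOR 1 = 1
  1 XOR 0 = 1
  0 XOR 1 = 1
  0 XOR 0 = 0
  1 XOR 0 = 1
  1 XOR 1 = 0
  0 XOR 1 = 1
  1 XOR 0 = 1
  1 XOR 1 = 0
  1 XOR 1 = 0
  1 XOR 1 = 0
  1 XOR 1 = 0
= 10111010110000
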